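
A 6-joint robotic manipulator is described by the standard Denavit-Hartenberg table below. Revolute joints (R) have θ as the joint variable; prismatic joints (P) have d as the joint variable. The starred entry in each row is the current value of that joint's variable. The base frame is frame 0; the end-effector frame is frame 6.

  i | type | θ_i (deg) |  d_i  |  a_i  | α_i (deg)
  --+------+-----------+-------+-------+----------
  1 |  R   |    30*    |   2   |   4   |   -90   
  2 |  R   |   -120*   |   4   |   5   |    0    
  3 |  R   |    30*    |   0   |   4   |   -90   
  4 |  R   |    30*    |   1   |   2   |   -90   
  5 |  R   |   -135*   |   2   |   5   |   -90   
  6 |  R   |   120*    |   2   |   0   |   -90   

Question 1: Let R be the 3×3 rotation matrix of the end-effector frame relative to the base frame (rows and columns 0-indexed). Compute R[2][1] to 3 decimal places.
-0.612

End-effector y-axis (col 1 of R) = (-0.7891,-0.0474,-0.6124)
R[2][1] = -0.6124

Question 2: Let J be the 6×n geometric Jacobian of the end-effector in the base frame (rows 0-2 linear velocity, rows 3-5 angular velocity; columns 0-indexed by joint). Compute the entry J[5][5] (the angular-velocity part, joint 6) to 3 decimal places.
axis z_5 = (0.7891,0.0474,0.6124); lever o_n−o_5 = (1.5783,0.0947,1.2247)
cross product → J_v[:, 5] = (-0.0000,-0.0000,0.0000)
J_ω[:, 5] = z_5
entry J[5][5] = 0.6124

0.612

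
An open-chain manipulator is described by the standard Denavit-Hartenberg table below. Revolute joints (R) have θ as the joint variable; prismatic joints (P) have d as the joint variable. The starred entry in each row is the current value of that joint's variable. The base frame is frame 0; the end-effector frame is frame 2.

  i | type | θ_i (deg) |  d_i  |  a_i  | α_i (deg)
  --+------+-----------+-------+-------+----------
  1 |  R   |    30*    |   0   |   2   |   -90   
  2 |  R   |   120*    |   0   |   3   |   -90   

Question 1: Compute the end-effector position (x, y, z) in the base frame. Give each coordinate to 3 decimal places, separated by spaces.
0.433 0.250 -2.598

after link 1: o_1 = (1.7321, 1.0000, 0.0000)
after link 2: o_2 = (0.4330, 0.2500, -2.5981)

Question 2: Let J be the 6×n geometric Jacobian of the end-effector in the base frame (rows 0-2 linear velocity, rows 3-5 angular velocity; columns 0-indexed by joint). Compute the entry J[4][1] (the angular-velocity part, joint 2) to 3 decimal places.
0.866

axis z_1 = (-0.5000,0.8660,0.0000); lever o_n−o_1 = (-1.2990,-0.7500,-2.5981)
cross product → J_v[:, 1] = (-2.2500,-1.2990,1.5000)
J_ω[:, 1] = z_1
entry J[4][1] = 0.8660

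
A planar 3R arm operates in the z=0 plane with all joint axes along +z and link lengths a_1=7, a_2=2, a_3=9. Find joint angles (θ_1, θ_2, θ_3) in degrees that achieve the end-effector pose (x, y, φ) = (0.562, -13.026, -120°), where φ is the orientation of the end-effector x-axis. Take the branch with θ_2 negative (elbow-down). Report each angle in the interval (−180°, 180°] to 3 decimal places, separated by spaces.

-29.999 -90.010 0.008

wrist centre = target − a_3·(cos φ, sin φ) = (5.0620, -5.2318)
cos θ_2 = (52.9953−7²−2²)/(2·7·2) = -0.0002; θ_2 = -90.0097° (elbow-down)
β = atan2(-5.2318,5.0620) = -45.9449°; ψ = atan2(-2.0000,6.9997) = -15.9461°
θ_1 = β − ψ = -29.9987°
θ_3 = φ − θ_1 − θ_2 = 0.0084° (wrapped to (-180°,180°])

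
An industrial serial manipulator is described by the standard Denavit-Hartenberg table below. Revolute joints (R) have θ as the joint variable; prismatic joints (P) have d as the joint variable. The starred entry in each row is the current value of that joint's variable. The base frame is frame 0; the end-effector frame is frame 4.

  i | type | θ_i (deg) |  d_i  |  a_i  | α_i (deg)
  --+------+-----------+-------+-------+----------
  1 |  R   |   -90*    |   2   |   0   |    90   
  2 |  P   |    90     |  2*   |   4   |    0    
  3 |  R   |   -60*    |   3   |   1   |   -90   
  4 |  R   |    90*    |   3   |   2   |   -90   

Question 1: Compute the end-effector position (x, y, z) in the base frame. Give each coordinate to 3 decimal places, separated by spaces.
-3.000 0.634 9.098

after link 1: o_1 = (0.0000, 0.0000, 2.0000)
after link 2: o_2 = (-2.0000, -0.0000, 6.0000)
after link 3: o_3 = (-5.0000, -0.8660, 6.5000)
after link 4: o_4 = (-3.0000, 0.6340, 9.0981)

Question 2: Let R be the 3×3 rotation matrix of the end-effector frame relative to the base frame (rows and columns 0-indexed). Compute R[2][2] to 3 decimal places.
End-effector z-axis (col 2 of R) = (-0.0000,0.8660,-0.5000)
R[2][2] = -0.5000

-0.500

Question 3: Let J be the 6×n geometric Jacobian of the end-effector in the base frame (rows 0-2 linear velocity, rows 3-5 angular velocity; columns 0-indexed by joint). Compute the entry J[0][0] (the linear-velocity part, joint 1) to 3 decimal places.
-0.634

axis z_0 = ẑ; lever o_n−o_0 = (-3.0000,0.6340,9.0981)
cross product → J_v[:, 0] = (-0.6340,-3.0000,0.0000)
J_ω[:, 0] = z_0
entry J[0][0] = -0.6340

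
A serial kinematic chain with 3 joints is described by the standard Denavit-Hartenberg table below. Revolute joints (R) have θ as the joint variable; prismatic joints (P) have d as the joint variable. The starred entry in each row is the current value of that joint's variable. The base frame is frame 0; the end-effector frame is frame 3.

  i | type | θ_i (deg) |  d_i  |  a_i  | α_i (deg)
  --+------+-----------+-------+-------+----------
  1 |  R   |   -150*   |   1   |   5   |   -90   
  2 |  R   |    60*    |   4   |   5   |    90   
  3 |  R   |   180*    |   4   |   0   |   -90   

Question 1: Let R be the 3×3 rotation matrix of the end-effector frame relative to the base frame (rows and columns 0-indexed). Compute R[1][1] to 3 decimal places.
End-effector y-axis (col 1 of R) = (0.7500,0.4330,-0.5000)
R[1][1] = 0.4330

0.433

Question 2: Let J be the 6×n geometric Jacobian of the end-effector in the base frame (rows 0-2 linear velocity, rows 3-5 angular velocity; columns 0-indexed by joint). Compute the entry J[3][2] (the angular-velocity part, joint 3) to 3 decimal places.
axis z_2 = (-0.7500,-0.4330,0.5000); lever o_n−o_2 = (-3.0000,-1.7321,2.0000)
cross product → J_v[:, 2] = (0.0000,0.0000,0.0000)
J_ω[:, 2] = z_2
entry J[3][2] = -0.7500

-0.750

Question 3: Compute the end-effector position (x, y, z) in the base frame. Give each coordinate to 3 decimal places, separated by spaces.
after link 1: o_1 = (-4.3301, -2.5000, 1.0000)
after link 2: o_2 = (-4.4952, -7.2141, -3.3301)
after link 3: o_3 = (-7.4952, -8.9462, -1.3301)

-7.495 -8.946 -1.330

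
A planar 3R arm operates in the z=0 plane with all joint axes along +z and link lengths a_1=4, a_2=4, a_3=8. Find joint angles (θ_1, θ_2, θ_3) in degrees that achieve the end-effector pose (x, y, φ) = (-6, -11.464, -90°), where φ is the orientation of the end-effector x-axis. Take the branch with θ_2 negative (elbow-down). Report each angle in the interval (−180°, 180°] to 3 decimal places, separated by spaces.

wrist centre = target − a_3·(cos φ, sin φ) = (-6.0000, -3.4640)
cos θ_2 = (47.9993−4²−4²)/(2·4·4) = 0.5000; θ_2 = -60.0015° (elbow-down)
β = atan2(-3.4640,-6.0000) = -150.0007°; ψ = atan2(-3.4642,5.9999) = -30.0007°
θ_1 = β − ψ = -120.0000°
θ_3 = φ − θ_1 − θ_2 = 90.0015° (wrapped to (-180°,180°])

-120.000 -60.001 90.001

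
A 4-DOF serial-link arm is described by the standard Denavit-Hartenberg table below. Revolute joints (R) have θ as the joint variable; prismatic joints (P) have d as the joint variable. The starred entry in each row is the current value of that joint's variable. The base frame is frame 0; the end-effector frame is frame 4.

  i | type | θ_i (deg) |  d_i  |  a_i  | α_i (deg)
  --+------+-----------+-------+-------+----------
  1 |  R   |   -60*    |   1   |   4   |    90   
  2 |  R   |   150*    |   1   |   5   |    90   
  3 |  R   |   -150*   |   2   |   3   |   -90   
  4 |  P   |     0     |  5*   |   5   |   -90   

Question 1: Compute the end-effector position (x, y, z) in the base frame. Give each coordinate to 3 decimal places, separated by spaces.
after link 1: o_1 = (2.0000, -3.4641, 1.0000)
after link 2: o_2 = (-1.0311, -0.2141, 3.5000)
after link 3: o_3 = (1.8929, -2.2787, 3.9330)
after link 4: o_4 = (8.6005, -0.2362, 3.0179)

8.600 -0.236 3.018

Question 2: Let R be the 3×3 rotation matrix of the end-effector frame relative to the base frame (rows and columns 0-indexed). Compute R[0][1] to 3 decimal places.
-0.533

End-effector y-axis (col 1 of R) = (-0.5335,-0.8080,-0.2500)
R[0][1] = -0.5335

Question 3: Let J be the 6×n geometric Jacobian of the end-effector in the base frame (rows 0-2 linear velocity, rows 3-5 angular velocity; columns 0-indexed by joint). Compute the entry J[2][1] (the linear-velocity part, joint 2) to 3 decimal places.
0.505

axis z_1 = (-0.8660,-0.5000,0.0000); lever o_n−o_1 = (6.6005,3.2279,2.0179)
cross product → J_v[:, 1] = (-1.0090,1.7476,0.5048)
J_ω[:, 1] = z_1
entry J[2][1] = 0.5048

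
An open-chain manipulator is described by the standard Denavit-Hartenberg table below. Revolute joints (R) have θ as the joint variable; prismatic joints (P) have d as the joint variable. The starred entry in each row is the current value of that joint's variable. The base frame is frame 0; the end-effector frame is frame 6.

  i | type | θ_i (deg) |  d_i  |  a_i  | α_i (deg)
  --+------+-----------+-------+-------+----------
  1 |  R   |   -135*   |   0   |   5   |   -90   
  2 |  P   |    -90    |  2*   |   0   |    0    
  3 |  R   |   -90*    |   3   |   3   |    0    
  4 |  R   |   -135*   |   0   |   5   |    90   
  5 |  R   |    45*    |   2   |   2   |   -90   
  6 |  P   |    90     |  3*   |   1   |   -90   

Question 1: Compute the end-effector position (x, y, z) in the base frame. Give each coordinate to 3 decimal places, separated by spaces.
after link 1: o_1 = (-3.5355, -3.5355, 0.0000)
after link 2: o_2 = (-2.1213, -4.9497, 0.0000)
after link 3: o_3 = (2.1213, -4.9497, 0.0000)
after link 4: o_4 = (-0.3787, -7.4497, -3.5355)
after link 5: o_5 = (-1.0858, -10.1569, -3.1213)
after link 6: o_6 = (1.9749, -10.0962, -2.3284)

1.975 -10.096 -2.328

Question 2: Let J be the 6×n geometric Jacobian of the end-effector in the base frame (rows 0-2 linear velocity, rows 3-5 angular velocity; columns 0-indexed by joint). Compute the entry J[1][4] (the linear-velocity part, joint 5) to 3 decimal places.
axis z_4 = (-0.5000,-0.5000,0.7071); lever o_n−o_4 = (2.3536,-2.6464,1.2071)
cross product → J_v[:, 4] = (1.2678,2.2678,2.5000)
J_ω[:, 4] = z_4
entry J[1][4] = 2.2678

2.268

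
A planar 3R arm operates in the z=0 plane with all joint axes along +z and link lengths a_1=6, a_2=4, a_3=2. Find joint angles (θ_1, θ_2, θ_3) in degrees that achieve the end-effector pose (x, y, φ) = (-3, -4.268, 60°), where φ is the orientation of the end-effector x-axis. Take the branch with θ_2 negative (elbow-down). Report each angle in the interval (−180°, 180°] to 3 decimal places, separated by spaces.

wrist centre = target − a_3·(cos φ, sin φ) = (-4.0000, -6.0001)
cos θ_2 = (52.0006−6²−4²)/(2·6·4) = 0.0000; θ_2 = -89.9993° (elbow-down)
β = atan2(-6.0001,-4.0000) = -123.6898°; ψ = atan2(-4.0000,6.0001) = -33.6898°
θ_1 = β − ψ = -90.0000°
θ_3 = φ − θ_1 − θ_2 = -120.0007° (wrapped to (-180°,180°])

-90.000 -89.999 -120.001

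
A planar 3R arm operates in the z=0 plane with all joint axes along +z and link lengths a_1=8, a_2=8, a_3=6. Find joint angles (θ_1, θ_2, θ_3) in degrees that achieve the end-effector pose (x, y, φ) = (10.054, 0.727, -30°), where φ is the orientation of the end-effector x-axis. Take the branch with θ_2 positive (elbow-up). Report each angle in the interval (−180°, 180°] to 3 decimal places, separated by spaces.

wrist centre = target − a_3·(cos φ, sin φ) = (4.8578, 3.7270)
cos θ_2 = (37.4892−8²−8²)/(2·8·8) = -0.7071; θ_2 = 135.0007° (elbow-up)
β = atan2(3.7270,4.8578) = 37.4959°; ψ = atan2(5.6568,2.3431) = 67.5004°
θ_1 = β − ψ = -30.0045°
θ_3 = φ − θ_1 − θ_2 = -134.9962° (wrapped to (-180°,180°])

-30.004 135.001 -134.996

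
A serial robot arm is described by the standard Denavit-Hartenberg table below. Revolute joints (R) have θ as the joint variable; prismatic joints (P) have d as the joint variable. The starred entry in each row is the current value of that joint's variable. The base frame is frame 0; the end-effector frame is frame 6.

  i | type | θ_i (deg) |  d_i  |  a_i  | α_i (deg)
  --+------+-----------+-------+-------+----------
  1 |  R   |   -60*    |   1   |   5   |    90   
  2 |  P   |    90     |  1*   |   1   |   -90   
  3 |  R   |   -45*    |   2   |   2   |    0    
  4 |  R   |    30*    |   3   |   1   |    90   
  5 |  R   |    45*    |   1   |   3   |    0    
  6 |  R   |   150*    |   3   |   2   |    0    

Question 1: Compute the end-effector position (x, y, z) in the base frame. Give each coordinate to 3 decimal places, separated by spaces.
after link 1: o_1 = (2.5000, -4.3301, 1.0000)
after link 2: o_2 = (1.6340, -4.8301, 2.0000)
after link 3: o_3 = (-0.5908, -3.8052, 3.4142)
after link 4: o_4 = (-2.3149, -1.3365, 4.3801)
after link 5: o_5 = (-4.6876, -0.2569, 6.1704)
after link 6: o_6 = (-6.5053, -1.9041, 3.5279)

-6.505 -1.904 3.528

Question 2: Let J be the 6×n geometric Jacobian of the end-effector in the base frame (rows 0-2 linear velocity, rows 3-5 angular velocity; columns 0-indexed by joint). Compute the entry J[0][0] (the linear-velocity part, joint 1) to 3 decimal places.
axis z_0 = ẑ; lever o_n−o_0 = (-6.5053,-1.9041,3.5279)
cross product → J_v[:, 0] = (1.9041,-6.5053,0.0000)
J_ω[:, 0] = z_0
entry J[0][0] = 1.9041

1.904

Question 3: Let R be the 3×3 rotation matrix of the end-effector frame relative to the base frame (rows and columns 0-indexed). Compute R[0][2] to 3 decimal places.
-0.837

End-effector z-axis (col 2 of R) = (-0.8365,-0.4830,-0.2588)
R[0][2] = -0.8365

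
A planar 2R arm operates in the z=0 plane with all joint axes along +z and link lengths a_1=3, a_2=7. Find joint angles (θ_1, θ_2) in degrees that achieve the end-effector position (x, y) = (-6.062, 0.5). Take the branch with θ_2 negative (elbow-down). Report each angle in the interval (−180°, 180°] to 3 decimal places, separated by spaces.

cos θ_2 = (36.9978−3²−7²)/(2·3·7) = -0.5001; θ_2 = -120.0034° (elbow-down)
β = atan2(0.5000,-6.0620) = 175.2849°; ψ = atan2(-6.0620,-0.5004) = -94.7185°
θ_1 = β − ψ = 270.0034°

-89.997 -120.003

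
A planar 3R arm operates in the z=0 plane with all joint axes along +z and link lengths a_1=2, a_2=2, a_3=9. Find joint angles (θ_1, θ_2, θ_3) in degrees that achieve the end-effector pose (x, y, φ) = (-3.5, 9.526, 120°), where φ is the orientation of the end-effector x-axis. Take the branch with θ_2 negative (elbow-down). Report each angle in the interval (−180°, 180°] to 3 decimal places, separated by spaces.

wrist centre = target − a_3·(cos φ, sin φ) = (1.0000, 1.7318)
cos θ_2 = (3.9990−2²−2²)/(2·2·2) = -0.5001; θ_2 = -120.0080° (elbow-down)
β = atan2(1.7318,1.0000) = 59.9960°; ψ = atan2(-1.7319,0.9998) = -60.0040°
θ_1 = β − ψ = 120.0000°
θ_3 = φ − θ_1 − θ_2 = 120.0080° (wrapped to (-180°,180°])

120.000 -120.008 120.008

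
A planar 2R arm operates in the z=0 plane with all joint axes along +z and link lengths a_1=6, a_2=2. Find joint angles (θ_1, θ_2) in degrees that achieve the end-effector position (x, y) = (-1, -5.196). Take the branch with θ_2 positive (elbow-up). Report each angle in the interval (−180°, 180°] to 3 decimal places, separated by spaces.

-120.000 120.004

cos θ_2 = (27.9984−6²−2²)/(2·6·2) = -0.5001; θ_2 = 120.0044° (elbow-up)
β = atan2(-5.1960,-1.0000) = -100.8937°; ψ = atan2(1.7320,4.9999) = 19.1063°
θ_1 = β − ψ = -120.0000°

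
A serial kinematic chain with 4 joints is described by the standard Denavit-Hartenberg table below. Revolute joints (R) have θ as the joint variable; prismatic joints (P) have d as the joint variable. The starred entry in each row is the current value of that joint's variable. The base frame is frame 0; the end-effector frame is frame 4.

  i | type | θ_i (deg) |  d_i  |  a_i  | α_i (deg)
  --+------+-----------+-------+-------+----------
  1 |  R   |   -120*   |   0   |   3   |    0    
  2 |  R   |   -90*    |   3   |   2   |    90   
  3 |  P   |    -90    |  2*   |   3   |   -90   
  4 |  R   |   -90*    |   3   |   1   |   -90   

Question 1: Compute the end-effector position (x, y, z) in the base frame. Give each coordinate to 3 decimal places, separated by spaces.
after link 1: o_1 = (-1.5000, -2.5981, 0.0000)
after link 2: o_2 = (-3.2321, -1.5981, 3.0000)
after link 3: o_3 = (-2.2321, 0.1340, 0.0000)
after link 4: o_4 = (-4.3301, 2.5000, 0.0000)

-4.330 2.500 0.000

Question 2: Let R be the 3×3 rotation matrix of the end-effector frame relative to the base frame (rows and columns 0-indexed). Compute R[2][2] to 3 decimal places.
-1.000

End-effector z-axis (col 2 of R) = (-0.0000,0.0000,-1.0000)
R[2][2] = -1.0000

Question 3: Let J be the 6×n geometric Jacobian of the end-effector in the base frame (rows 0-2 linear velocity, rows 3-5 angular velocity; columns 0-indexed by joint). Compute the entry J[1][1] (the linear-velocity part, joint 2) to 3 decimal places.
-2.830

axis z_1 = (0.0000,0.0000,1.0000); lever o_n−o_1 = (-2.8301,5.0981,0.0000)
cross product → J_v[:, 1] = (-5.0981,-2.8301,0.0000)
J_ω[:, 1] = z_1
entry J[1][1] = -2.8301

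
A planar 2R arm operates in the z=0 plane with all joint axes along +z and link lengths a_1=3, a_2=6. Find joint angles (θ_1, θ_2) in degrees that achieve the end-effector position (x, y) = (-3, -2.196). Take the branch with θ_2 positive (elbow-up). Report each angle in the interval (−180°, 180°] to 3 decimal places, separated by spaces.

cos θ_2 = (13.8224−3²−6²)/(2·3·6) = -0.8660; θ_2 = 150.0021° (elbow-up)
β = atan2(-2.1960,-3.0000) = -143.7959°; ψ = atan2(2.9998,-2.1963) = 126.2092°
θ_1 = β − ψ = -270.0050°

89.995 150.002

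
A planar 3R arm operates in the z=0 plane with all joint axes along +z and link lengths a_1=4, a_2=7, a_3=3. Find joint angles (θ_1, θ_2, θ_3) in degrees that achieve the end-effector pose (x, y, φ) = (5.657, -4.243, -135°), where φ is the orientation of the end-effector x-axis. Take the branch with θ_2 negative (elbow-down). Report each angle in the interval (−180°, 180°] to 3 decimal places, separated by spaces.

44.995 -89.996 -89.999

wrist centre = target − a_3·(cos φ, sin φ) = (7.7783, -2.1217)
cos θ_2 = (65.0038−4²−7²)/(2·4·7) = 0.0001; θ_2 = -89.9961° (elbow-down)
β = atan2(-2.1217,7.7783) = -15.2573°; ψ = atan2(-7.0000,4.0005) = -60.2522°
θ_1 = β − ψ = 44.9949°
θ_3 = φ − θ_1 − θ_2 = -89.9988° (wrapped to (-180°,180°])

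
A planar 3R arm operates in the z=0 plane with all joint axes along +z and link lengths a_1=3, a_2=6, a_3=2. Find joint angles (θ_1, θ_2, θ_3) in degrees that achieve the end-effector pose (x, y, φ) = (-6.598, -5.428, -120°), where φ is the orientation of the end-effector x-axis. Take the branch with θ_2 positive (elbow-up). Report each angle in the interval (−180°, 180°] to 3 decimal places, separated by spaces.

wrist centre = target − a_3·(cos φ, sin φ) = (-5.5980, -3.6959)
cos θ_2 = (44.9976−3²−6²)/(2·3·6) = -0.0001; θ_2 = 90.0037° (elbow-up)
β = atan2(-3.6959,-5.5980) = -146.5661°; ψ = atan2(6.0000,2.9996) = 63.4379°
θ_1 = β − ψ = -210.0041°
θ_3 = φ − θ_1 − θ_2 = 0.0003° (wrapped to (-180°,180°])

149.996 90.004 0.000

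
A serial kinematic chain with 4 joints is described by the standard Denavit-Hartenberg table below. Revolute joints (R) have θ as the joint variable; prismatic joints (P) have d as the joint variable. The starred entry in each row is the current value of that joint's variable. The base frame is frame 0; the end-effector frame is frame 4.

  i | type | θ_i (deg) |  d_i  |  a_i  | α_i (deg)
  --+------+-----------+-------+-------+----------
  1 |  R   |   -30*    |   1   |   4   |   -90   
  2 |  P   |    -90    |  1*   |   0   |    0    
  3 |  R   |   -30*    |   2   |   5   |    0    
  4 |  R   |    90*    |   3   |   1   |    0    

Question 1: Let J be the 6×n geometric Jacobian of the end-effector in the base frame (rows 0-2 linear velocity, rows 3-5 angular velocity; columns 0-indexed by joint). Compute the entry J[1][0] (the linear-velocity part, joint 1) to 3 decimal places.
axis z_0 = ẑ; lever o_n−o_0 = (5.0490,4.0131,5.8301)
cross product → J_v[:, 0] = (-4.0131,5.0490,0.0000)
J_ω[:, 0] = z_0
entry J[1][0] = 5.0490

5.049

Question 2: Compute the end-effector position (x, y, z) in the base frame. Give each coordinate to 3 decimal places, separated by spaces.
after link 1: o_1 = (3.4641, -2.0000, 1.0000)
after link 2: o_2 = (3.9641, -1.1340, 1.0000)
after link 3: o_3 = (2.7990, 1.8481, 5.3301)
after link 4: o_4 = (5.0490, 4.0131, 5.8301)

5.049 4.013 5.830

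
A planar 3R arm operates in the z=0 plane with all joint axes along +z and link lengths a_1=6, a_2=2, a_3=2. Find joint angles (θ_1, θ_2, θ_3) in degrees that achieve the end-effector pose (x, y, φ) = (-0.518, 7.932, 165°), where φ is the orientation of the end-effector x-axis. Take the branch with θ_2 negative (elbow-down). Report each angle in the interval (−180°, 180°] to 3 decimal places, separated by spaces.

90.002 -44.996 119.994

wrist centre = target − a_3·(cos φ, sin φ) = (1.4139, 7.4144)
cos θ_2 = (56.9717−6²−2²)/(2·6·2) = 0.7072; θ_2 = -44.9960° (elbow-down)
β = atan2(7.4144,1.4139) = 79.2038°; ψ = atan2(-1.4141,7.4143) = -10.7982°
θ_1 = β − ψ = 90.0020°
θ_3 = φ − θ_1 − θ_2 = 119.9940° (wrapped to (-180°,180°])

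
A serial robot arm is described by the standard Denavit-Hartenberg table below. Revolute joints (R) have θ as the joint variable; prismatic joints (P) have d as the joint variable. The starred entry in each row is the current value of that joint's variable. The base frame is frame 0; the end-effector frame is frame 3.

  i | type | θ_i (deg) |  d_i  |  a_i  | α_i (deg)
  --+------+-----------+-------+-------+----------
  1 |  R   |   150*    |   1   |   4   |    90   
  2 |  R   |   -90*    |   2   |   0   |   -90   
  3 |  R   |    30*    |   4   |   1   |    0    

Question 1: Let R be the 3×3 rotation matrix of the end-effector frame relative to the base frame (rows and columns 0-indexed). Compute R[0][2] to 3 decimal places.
End-effector z-axis (col 2 of R) = (-0.8660,0.5000,0.0000)
R[0][2] = -0.8660

-0.866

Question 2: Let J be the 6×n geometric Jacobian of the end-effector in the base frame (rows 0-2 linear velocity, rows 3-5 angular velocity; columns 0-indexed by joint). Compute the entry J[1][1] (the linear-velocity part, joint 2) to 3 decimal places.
axis z_1 = (0.5000,0.8660,0.0000); lever o_n−o_1 = (-2.7141,3.2990,-0.8660)
cross product → J_v[:, 1] = (-0.7500,0.4330,4.0000)
J_ω[:, 1] = z_1
entry J[1][1] = 0.4330

0.433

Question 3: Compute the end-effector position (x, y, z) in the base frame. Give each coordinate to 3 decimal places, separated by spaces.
after link 1: o_1 = (-3.4641, 2.0000, 1.0000)
after link 2: o_2 = (-2.4641, 3.7321, 1.0000)
after link 3: o_3 = (-6.1782, 5.2990, 0.1340)

-6.178 5.299 0.134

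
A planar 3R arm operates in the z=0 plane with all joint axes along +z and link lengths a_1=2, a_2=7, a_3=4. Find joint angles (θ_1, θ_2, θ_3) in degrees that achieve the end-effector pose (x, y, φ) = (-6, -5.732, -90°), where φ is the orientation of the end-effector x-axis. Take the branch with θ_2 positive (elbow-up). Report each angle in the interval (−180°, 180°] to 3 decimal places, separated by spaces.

92.203 120.000 57.796

wrist centre = target − a_3·(cos φ, sin φ) = (-6.0000, -1.7320)
cos θ_2 = (38.9998−2²−7²)/(2·2·7) = -0.5000; θ_2 = 120.0004° (elbow-up)
β = atan2(-1.7320,-6.0000) = -163.8983°; ψ = atan2(6.0622,-1.5000) = 103.8983°
θ_1 = β − ψ = -267.7967°
θ_3 = φ − θ_1 − θ_2 = 57.7963° (wrapped to (-180°,180°])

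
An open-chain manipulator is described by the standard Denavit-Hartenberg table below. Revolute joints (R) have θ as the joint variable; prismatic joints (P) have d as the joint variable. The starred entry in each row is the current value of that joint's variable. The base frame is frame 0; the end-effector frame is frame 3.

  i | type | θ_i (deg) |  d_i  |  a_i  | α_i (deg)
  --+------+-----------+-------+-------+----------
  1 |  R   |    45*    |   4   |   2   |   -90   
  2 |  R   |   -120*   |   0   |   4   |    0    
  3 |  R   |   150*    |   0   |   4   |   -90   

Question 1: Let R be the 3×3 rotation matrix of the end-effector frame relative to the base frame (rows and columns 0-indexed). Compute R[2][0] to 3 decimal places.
End-effector x-axis (col 0 of R) = (0.6124,0.6124,-0.5000)
R[2][0] = -0.5000

-0.500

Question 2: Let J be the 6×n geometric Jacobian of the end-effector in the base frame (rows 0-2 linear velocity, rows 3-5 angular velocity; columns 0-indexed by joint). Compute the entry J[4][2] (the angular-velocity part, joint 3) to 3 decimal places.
0.707

axis z_2 = (-0.7071,0.7071,0.0000); lever o_n−o_2 = (2.4495,2.4495,-2.0000)
cross product → J_v[:, 2] = (-1.4142,-1.4142,-3.4641)
J_ω[:, 2] = z_2
entry J[4][2] = 0.7071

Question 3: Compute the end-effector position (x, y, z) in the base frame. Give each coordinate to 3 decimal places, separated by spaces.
2.449 2.449 5.464

after link 1: o_1 = (1.4142, 1.4142, 4.0000)
after link 2: o_2 = (0.0000, 0.0000, 7.4641)
after link 3: o_3 = (2.4495, 2.4495, 5.4641)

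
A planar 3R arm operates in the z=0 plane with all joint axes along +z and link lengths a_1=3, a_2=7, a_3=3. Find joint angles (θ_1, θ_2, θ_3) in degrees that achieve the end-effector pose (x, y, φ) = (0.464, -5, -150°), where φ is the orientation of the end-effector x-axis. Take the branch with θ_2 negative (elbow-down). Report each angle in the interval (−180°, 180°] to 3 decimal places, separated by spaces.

82.367 -150.002 -82.366

wrist centre = target − a_3·(cos φ, sin φ) = (3.0621, -3.5000)
cos θ_2 = (21.6263−3²−7²)/(2·3·7) = -0.8660; θ_2 = -150.0017° (elbow-down)
β = atan2(-3.5000,3.0621) = -48.8180°; ψ = atan2(-3.4998,-3.0623) = -131.1854°
θ_1 = β − ψ = 82.3674°
θ_3 = φ − θ_1 − θ_2 = -82.3657° (wrapped to (-180°,180°])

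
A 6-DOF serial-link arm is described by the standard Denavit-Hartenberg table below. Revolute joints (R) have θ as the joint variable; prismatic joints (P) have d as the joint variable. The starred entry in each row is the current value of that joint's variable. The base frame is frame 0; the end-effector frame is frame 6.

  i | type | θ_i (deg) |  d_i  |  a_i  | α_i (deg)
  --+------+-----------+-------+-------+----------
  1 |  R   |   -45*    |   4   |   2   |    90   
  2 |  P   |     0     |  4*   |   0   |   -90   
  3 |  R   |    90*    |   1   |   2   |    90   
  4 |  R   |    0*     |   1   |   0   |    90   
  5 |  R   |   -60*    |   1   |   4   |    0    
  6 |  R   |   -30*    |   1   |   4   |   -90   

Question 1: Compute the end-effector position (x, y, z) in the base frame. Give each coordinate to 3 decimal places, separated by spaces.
-3.157 3.157 3.000

after link 1: o_1 = (1.4142, -1.4142, 4.0000)
after link 2: o_2 = (-1.4142, -4.2426, 4.0000)
after link 3: o_3 = (0.0000, -2.8284, 5.0000)
after link 4: o_4 = (0.7071, -3.5355, 5.0000)
after link 5: o_5 = (-0.3282, 0.3282, 4.0000)
after link 6: o_6 = (-3.1566, 3.1566, 3.0000)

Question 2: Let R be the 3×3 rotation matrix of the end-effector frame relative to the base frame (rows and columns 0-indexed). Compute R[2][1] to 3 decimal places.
1.000

End-effector y-axis (col 1 of R) = (-0.0000,0.0000,1.0000)
R[2][1] = 1.0000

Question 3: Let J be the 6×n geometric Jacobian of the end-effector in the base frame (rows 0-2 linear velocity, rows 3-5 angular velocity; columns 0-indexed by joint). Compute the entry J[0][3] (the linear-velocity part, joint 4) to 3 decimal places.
1.414

axis z_3 = (0.7071,-0.7071,0.0000); lever o_n−o_3 = (-3.1566,5.9850,-2.0000)
cross product → J_v[:, 3] = (1.4142,1.4142,2.0000)
J_ω[:, 3] = z_3
entry J[0][3] = 1.4142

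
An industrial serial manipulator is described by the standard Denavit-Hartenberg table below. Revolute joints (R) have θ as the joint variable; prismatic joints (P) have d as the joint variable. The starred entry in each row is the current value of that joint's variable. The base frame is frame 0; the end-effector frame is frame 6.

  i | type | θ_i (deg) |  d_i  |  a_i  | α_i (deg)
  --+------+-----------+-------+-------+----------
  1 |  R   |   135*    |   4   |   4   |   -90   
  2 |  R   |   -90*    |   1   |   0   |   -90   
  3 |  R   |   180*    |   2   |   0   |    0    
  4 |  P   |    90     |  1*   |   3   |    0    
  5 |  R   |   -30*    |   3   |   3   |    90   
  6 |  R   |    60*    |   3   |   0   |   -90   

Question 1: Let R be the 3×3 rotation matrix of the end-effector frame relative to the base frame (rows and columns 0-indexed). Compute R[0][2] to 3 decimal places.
0.177

End-effector z-axis (col 2 of R) = (0.1768,0.8839,0.4330)
R[0][2] = 0.1768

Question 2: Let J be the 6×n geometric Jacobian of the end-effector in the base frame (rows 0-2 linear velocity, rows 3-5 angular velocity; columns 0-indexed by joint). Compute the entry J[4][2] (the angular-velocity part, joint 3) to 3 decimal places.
0.707

axis z_2 = (-0.7071,0.7071,-0.0000); lever o_n−o_2 = (-7.1404,1.3449,-4.0981)
cross product → J_v[:, 2] = (-2.8978,-2.8978,4.0981)
J_ω[:, 2] = z_2
entry J[4][2] = 0.7071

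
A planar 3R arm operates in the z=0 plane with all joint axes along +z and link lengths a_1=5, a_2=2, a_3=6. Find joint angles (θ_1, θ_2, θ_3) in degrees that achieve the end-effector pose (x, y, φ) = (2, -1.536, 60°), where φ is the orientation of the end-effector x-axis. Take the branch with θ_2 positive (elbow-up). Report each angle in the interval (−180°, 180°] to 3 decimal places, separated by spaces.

-106.896 29.992 136.904

wrist centre = target − a_3·(cos φ, sin φ) = (-1.0000, -6.7322)
cos θ_2 = (46.3219−5²−2²)/(2·5·2) = 0.8661; θ_2 = 29.9922° (elbow-up)
β = atan2(-6.7322,-1.0000) = -98.4490°; ψ = atan2(0.9998,6.7322) = 8.4470°
θ_1 = β − ψ = -106.8960°
θ_3 = φ − θ_1 − θ_2 = 136.9038° (wrapped to (-180°,180°])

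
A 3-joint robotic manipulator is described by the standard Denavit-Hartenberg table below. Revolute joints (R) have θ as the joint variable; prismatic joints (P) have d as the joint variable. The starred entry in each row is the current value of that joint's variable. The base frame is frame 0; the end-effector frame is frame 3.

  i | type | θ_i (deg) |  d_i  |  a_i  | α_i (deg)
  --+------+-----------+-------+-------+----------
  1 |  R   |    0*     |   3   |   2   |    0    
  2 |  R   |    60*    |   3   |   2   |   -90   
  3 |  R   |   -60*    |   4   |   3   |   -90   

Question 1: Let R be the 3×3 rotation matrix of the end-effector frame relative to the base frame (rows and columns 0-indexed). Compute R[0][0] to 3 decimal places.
0.250

End-effector x-axis (col 0 of R) = (0.2500,0.4330,0.8660)
R[0][0] = 0.2500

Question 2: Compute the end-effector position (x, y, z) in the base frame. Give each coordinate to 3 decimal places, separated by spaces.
0.286 5.031 8.598

after link 1: o_1 = (2.0000, 0.0000, 3.0000)
after link 2: o_2 = (3.0000, 1.7321, 6.0000)
after link 3: o_3 = (0.2859, 5.0311, 8.5981)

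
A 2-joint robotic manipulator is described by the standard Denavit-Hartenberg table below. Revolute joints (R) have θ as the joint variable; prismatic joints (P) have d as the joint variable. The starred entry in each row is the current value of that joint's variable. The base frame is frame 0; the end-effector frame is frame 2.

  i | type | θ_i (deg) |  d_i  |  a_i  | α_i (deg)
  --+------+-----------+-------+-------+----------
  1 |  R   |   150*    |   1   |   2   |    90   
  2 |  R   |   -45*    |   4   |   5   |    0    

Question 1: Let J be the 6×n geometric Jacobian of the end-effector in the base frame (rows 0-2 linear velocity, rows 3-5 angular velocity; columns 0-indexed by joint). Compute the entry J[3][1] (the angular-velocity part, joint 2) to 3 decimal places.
0.500

axis z_1 = (0.5000,0.8660,0.0000); lever o_n−o_1 = (-1.0619,5.2319,-3.5355)
cross product → J_v[:, 1] = (-3.0619,1.7678,3.5355)
J_ω[:, 1] = z_1
entry J[3][1] = 0.5000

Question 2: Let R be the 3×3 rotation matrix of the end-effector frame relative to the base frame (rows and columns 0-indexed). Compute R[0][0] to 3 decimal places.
-0.612

End-effector x-axis (col 0 of R) = (-0.6124,0.3536,-0.7071)
R[0][0] = -0.6124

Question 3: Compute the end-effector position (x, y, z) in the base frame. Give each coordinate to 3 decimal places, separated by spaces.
after link 1: o_1 = (-1.7321, 1.0000, 1.0000)
after link 2: o_2 = (-2.7939, 6.2319, -2.5355)

-2.794 6.232 -2.536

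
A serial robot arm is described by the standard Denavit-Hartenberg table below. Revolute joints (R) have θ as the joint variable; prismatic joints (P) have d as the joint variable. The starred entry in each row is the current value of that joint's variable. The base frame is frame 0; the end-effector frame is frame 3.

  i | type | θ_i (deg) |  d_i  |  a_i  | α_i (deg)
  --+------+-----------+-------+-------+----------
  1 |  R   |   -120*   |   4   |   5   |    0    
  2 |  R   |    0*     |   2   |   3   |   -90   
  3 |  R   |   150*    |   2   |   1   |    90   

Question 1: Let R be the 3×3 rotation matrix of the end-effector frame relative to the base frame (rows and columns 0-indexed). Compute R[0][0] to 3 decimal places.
End-effector x-axis (col 0 of R) = (0.4330,0.7500,-0.5000)
R[0][0] = 0.4330

0.433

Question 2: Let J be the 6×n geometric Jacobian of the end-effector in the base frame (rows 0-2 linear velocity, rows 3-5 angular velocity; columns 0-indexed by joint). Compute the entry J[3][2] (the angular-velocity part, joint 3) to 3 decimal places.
axis z_2 = (0.8660,-0.5000,0.0000); lever o_n−o_2 = (2.1651,-0.2500,-0.5000)
cross product → J_v[:, 2] = (0.2500,0.4330,0.8660)
J_ω[:, 2] = z_2
entry J[3][2] = 0.8660

0.866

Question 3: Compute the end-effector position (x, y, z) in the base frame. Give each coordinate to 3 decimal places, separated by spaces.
-1.835 -7.178 5.500

after link 1: o_1 = (-2.5000, -4.3301, 4.0000)
after link 2: o_2 = (-4.0000, -6.9282, 6.0000)
after link 3: o_3 = (-1.8349, -7.1782, 5.5000)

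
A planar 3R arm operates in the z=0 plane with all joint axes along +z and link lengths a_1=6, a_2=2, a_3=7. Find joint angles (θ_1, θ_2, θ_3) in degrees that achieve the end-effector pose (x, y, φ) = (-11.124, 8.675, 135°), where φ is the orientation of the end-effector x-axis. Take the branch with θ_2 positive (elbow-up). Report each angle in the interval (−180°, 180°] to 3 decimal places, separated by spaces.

134.997 60.003 -60.000

wrist centre = target − a_3·(cos φ, sin φ) = (-6.1743, 3.7253)
cos θ_2 = (51.9989−6²−2²)/(2·6·2) = 0.5000; θ_2 = 60.0030° (elbow-up)
β = atan2(3.7253,-6.1743) = 148.8952°; ψ = atan2(1.7321,6.9999) = 13.8985°
θ_1 = β − ψ = 134.9967°
θ_3 = φ − θ_1 − θ_2 = -59.9998° (wrapped to (-180°,180°])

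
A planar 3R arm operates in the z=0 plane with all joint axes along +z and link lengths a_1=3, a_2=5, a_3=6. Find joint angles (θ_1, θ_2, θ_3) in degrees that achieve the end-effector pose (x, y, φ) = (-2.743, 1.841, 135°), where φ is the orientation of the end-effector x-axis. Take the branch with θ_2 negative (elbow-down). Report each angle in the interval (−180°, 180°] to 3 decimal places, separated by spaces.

60.011 -150.009 -135.002

wrist centre = target − a_3·(cos φ, sin φ) = (1.4996, -2.4016)
cos θ_2 = (8.0168−3²−5²)/(2·3·5) = -0.8661; θ_2 = -150.0093° (elbow-down)
β = atan2(-2.4016,1.4996) = -58.0184°; ψ = atan2(-2.4993,-1.3305) = -118.0292°
θ_1 = β − ψ = 60.0108°
θ_3 = φ − θ_1 − θ_2 = -135.0015° (wrapped to (-180°,180°])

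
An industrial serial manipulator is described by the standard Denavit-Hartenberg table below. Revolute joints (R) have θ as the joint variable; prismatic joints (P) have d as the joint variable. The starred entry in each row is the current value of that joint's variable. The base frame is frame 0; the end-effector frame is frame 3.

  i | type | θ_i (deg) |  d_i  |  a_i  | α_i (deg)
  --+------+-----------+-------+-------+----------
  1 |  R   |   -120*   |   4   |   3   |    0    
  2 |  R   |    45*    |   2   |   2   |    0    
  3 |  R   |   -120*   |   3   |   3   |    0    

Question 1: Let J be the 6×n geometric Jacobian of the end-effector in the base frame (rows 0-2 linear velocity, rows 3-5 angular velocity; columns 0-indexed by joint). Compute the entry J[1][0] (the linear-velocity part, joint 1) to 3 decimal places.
-3.880

axis z_0 = ẑ; lever o_n−o_0 = (-3.8801,-3.7535,9.0000)
cross product → J_v[:, 0] = (3.7535,-3.8801,0.0000)
J_ω[:, 0] = z_0
entry J[1][0] = -3.8801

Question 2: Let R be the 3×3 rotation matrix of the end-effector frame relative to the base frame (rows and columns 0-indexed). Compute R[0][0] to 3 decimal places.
End-effector x-axis (col 0 of R) = (-0.9659,0.2588,0.0000)
R[0][0] = -0.9659

-0.966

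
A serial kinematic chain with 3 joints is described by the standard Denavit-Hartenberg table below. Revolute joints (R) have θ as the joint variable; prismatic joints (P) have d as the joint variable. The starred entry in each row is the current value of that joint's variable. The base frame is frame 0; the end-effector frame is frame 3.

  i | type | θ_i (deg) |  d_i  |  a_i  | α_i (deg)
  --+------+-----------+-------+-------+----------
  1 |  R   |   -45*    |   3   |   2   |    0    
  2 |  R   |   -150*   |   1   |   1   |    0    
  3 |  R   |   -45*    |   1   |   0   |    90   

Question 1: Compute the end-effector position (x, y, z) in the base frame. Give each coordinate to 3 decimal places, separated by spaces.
after link 1: o_1 = (1.4142, -1.4142, 3.0000)
after link 2: o_2 = (0.4483, -1.1554, 4.0000)
after link 3: o_3 = (0.4483, -1.1554, 5.0000)

0.448 -1.155 5.000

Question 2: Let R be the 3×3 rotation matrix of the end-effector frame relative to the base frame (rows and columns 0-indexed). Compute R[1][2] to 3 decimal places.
0.500

End-effector z-axis (col 2 of R) = (0.8660,0.5000,0.0000)
R[1][2] = 0.5000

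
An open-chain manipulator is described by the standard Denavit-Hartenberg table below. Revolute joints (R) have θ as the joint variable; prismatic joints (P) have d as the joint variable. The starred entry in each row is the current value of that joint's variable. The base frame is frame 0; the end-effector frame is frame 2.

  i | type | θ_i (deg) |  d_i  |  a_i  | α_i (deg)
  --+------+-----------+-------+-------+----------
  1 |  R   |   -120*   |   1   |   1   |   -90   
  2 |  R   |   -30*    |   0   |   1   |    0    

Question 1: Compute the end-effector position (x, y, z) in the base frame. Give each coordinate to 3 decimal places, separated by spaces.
after link 1: o_1 = (-0.5000, -0.8660, 1.0000)
after link 2: o_2 = (-0.9330, -1.6160, 1.5000)

-0.933 -1.616 1.500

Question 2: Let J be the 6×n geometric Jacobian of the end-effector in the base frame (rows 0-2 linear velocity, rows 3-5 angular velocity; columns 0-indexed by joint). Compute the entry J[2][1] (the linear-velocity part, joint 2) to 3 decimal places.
-0.866

axis z_1 = (0.8660,-0.5000,0.0000); lever o_n−o_1 = (-0.4330,-0.7500,0.5000)
cross product → J_v[:, 1] = (-0.2500,-0.4330,-0.8660)
J_ω[:, 1] = z_1
entry J[2][1] = -0.8660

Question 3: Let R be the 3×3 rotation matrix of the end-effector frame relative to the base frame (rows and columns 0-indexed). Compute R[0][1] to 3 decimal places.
-0.250

End-effector y-axis (col 1 of R) = (-0.2500,-0.4330,-0.8660)
R[0][1] = -0.2500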